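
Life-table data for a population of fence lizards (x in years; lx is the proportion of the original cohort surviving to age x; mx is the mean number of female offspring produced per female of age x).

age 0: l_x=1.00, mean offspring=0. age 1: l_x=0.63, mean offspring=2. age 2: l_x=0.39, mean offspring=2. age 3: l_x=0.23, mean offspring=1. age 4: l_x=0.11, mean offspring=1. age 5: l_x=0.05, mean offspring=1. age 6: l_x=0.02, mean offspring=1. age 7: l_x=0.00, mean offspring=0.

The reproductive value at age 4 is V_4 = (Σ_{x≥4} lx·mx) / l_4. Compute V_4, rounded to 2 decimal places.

lx·mx for x ≥ 4: 0.11, 0.05, 0.02, 0 → sum = 0.18
V_4 = 0.18 / l_4 = 0.18 / 0.11 = 1.636364… → 1.64

1.64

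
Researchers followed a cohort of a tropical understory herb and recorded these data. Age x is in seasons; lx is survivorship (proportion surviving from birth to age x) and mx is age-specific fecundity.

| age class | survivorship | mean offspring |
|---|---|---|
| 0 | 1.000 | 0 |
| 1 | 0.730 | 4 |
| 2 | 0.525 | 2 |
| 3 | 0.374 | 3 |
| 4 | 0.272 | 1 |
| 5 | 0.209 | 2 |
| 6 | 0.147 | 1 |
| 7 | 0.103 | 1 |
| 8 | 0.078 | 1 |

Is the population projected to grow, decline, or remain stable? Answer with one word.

growing

R0 = Σ lx·mx = 0 + 2.92 + 1.05 + 1.122 + 0.272 + 0.418 + 0.147 + 0.103 + 0.078 = 6.11
R0 > 1, so the population is growing.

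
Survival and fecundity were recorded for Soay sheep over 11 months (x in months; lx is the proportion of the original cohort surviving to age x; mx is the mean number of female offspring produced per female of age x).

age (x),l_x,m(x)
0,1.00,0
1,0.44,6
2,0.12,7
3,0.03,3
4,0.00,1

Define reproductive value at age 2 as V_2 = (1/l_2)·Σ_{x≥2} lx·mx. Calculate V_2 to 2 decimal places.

lx·mx for x ≥ 2: 0.84, 0.09, 0 → sum = 0.93
V_2 = 0.93 / l_2 = 0.93 / 0.12 = 7.75 → 7.75

7.75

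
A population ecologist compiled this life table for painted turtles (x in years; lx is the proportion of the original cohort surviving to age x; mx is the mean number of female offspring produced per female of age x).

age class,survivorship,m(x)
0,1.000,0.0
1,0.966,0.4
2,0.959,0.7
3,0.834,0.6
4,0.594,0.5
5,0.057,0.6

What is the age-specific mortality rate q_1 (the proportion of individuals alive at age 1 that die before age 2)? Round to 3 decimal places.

0.007

q_1 = (l_1 − l_2) / l_1 = (0.966 − 0.959) / 0.966
     = 0.007 / 0.966 = 0.007246… → 0.007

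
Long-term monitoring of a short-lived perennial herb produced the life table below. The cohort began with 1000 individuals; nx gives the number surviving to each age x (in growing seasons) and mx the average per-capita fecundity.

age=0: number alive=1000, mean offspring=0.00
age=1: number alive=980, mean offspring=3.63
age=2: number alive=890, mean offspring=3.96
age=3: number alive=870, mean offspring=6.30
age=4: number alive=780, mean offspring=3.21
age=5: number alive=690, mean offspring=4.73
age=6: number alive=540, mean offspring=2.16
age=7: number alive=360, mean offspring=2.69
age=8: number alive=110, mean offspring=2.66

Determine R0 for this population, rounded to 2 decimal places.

lx = nx/n0 = nx/1000: 1, 0.98, 0.89, 0.87, 0.78, 0.69, 0.54, 0.36, 0.11
lx·mx by age: 0, 3.5574, 3.5244, 5.481, 2.5038, 3.2637, 1.1664, 0.9684, 0.2926
R0 = Σ lx·mx = 20.7577 → 20.76

20.76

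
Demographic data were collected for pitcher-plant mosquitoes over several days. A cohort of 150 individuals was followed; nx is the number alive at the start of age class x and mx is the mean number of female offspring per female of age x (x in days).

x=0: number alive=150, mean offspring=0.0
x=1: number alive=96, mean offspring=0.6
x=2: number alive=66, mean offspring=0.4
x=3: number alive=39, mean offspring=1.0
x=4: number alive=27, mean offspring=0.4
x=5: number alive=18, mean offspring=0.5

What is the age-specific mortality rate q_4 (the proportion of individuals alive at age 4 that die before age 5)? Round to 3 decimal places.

0.333

lx = nx/n0 = nx/150: 1, 0.64, 0.44, 0.26, 0.18, 0.12
q_4 = (l_4 − l_5) / l_4 = (0.18 − 0.12) / 0.18
     = 0.06 / 0.18 = 0.333333… → 0.333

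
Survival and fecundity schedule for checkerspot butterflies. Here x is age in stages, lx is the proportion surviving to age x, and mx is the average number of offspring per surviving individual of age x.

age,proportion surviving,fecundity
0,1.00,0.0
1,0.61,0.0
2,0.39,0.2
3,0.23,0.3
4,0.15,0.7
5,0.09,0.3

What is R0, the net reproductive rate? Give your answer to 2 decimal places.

lx·mx by age: 0, 0, 0.078, 0.069, 0.105, 0.027
R0 = Σ lx·mx = 0.279 → 0.28

0.28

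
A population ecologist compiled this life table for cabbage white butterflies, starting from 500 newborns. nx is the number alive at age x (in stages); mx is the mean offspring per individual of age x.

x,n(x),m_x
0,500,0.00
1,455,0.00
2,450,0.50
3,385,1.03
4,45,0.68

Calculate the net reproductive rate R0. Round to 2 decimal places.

lx = nx/n0 = nx/500: 1, 0.91, 0.9, 0.77, 0.09
lx·mx by age: 0, 0, 0.45, 0.7931, 0.0612
R0 = Σ lx·mx = 1.3043 → 1.30

1.30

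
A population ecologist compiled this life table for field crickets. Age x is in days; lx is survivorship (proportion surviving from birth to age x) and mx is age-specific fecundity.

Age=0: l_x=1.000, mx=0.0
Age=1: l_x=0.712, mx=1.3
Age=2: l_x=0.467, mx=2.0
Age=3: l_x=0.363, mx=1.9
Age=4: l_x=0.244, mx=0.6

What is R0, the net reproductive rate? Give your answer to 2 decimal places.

lx·mx by age: 0, 0.9256, 0.934, 0.6897, 0.1464
R0 = Σ lx·mx = 2.6957 → 2.70

2.70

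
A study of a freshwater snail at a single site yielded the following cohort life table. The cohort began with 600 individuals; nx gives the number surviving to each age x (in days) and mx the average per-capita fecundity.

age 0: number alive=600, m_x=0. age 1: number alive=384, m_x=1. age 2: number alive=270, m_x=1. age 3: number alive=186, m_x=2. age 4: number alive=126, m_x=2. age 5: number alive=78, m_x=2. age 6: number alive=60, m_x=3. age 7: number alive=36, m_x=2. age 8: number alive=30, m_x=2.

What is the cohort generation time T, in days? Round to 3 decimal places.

3.375

lx = nx/n0 = nx/600: 1, 0.64, 0.45, 0.31, 0.21, 0.13, 0.1, 0.06, 0.05
lx·mx: 0, 0.64, 0.45, 0.62, 0.42, 0.26, 0.3, 0.12, 0.1 → R0 = 2.91
x·lx·mx: 0, 0.64, 0.9, 1.86, 1.68, 1.3, 1.8, 0.84, 0.8 → Σ = 9.82
T = 9.82 / 2.91 = 3.37457… → 3.375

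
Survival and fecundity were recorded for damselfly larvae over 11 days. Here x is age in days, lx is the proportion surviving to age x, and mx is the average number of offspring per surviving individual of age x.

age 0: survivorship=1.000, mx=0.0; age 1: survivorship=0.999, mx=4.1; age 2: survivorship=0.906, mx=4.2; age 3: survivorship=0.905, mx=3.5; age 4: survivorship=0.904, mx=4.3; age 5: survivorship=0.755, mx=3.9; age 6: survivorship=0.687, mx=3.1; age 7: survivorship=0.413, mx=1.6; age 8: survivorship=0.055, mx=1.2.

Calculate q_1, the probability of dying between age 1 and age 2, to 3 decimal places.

q_1 = (l_1 − l_2) / l_1 = (0.999 − 0.906) / 0.999
     = 0.093 / 0.999 = 0.093093… → 0.093

0.093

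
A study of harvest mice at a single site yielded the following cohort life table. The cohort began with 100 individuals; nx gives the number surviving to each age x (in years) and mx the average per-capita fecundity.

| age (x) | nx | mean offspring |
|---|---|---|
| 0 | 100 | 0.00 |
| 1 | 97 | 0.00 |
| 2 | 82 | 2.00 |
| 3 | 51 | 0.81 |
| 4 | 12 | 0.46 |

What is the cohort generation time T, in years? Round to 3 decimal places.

2.248

lx = nx/n0 = nx/100: 1, 0.97, 0.82, 0.51, 0.12
lx·mx: 0, 0, 1.64, 0.4131, 0.0552 → R0 = 2.1083
x·lx·mx: 0, 0, 3.28, 1.2393, 0.2208 → Σ = 4.7401
T = 4.7401 / 2.1083 = 2.248304… → 2.248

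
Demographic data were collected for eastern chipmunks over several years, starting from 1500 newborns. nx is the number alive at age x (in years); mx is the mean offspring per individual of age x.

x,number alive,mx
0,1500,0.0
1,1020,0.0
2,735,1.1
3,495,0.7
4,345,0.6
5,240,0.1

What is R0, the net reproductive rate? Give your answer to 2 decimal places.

0.92

lx = nx/n0 = nx/1500: 1, 0.68, 0.49, 0.33, 0.23, 0.16
lx·mx by age: 0, 0, 0.539, 0.231, 0.138, 0.016
R0 = Σ lx·mx = 0.924 → 0.92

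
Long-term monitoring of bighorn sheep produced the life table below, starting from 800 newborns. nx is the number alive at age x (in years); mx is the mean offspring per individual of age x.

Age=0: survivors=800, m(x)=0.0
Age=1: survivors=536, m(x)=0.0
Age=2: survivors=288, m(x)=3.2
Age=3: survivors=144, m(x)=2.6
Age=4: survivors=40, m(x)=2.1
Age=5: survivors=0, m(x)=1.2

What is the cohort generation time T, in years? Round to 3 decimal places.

2.393

lx = nx/n0 = nx/800: 1, 0.67, 0.36, 0.18, 0.05, 0
lx·mx: 0, 0, 1.152, 0.468, 0.105, 0 → R0 = 1.725
x·lx·mx: 0, 0, 2.304, 1.404, 0.42, 0 → Σ = 4.128
T = 4.128 / 1.725 = 2.393043… → 2.393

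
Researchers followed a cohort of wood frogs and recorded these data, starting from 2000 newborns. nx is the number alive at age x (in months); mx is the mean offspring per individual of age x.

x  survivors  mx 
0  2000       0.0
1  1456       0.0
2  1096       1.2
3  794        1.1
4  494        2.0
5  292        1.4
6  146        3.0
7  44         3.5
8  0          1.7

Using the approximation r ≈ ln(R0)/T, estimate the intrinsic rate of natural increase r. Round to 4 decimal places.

0.2058

lx = nx/n0 = nx/2000: 1, 0.728, 0.548, 0.397, 0.247, 0.146, 0.073, 0.022, 0
R0 = Σ lx·mx = 0 + 0 + 0.6576 + 0.4367 + 0.494 + 0.2044 + 0.219 + 0.077 + 0 = 2.0887
Σ x·lx·mx = 7.4763; T = 7.4763/2.0887 = 3.5794…
r ≈ ln(R0)/T = ln(2.0887)/3.5794… = 0.205772… → 0.2058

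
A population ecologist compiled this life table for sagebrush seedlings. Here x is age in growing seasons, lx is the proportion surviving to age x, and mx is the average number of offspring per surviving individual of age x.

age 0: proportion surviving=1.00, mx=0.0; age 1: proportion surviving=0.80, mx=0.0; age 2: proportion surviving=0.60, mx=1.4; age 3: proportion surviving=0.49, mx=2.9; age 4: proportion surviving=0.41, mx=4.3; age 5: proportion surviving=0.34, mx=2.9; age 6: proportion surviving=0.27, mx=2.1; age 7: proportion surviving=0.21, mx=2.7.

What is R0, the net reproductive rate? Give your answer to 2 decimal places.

lx·mx by age: 0, 0, 0.84, 1.421, 1.763, 0.986, 0.567, 0.567
R0 = Σ lx·mx = 6.144 → 6.14

6.14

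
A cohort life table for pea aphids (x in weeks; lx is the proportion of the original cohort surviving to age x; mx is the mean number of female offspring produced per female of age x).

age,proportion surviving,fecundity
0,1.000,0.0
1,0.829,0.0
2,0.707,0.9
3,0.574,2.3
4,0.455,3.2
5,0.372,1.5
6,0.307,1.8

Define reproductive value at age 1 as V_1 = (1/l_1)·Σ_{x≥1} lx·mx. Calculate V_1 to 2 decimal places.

lx·mx for x ≥ 1: 0, 0.6363, 1.3202, 1.456, 0.558, 0.5526 → sum = 4.5231
V_1 = 4.5231 / l_1 = 4.5231 / 0.829 = 5.456092… → 5.46

5.46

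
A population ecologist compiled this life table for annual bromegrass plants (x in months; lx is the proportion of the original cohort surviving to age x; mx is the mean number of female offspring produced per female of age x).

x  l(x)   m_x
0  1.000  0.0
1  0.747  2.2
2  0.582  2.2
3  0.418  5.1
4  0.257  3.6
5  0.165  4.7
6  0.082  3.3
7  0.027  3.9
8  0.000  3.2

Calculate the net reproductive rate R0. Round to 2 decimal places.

lx·mx by age: 0, 1.6434, 1.2804, 2.1318, 0.9252, 0.7755, 0.2706, 0.1053, 0
R0 = Σ lx·mx = 7.1322 → 7.13

7.13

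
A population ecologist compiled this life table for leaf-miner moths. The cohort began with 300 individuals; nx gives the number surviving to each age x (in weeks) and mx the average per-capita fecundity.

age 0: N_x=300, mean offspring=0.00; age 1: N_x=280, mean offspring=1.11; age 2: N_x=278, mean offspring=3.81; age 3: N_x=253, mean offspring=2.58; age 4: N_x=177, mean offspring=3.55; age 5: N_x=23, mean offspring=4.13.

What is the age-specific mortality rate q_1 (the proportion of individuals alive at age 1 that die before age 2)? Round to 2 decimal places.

lx = nx/n0 = nx/300: 1, 0.93333…, 0.92667…, 0.84333…, 0.59, 0.07667…
q_1 = (l_1 − l_2) / l_1 = (0.933333… − 0.926667…) / 0.933333…
     = 0.006667… / 0.933333… = 0.007143… → 0.01

0.01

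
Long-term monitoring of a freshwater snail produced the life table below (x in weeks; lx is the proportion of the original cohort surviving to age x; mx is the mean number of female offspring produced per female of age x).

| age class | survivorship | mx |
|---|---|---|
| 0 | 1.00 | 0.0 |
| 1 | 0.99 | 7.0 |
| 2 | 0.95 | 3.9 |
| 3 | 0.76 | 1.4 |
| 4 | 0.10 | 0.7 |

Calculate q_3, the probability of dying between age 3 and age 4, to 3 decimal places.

0.868

q_3 = (l_3 − l_4) / l_3 = (0.76 − 0.1) / 0.76
     = 0.66 / 0.76 = 0.868421… → 0.868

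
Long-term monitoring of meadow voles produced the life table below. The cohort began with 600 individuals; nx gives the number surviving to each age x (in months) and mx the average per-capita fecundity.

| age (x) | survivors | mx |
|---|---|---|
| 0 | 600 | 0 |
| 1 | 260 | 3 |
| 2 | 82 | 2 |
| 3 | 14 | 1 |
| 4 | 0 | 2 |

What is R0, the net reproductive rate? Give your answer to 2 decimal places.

1.60

lx = nx/n0 = nx/600: 1, 0.43333…, 0.13667…, 0.02333…, 0
lx·mx by age: 0, 1.3…, 0.273333…, 0.023333…, 0
R0 = Σ lx·mx = 1.596667… → 1.60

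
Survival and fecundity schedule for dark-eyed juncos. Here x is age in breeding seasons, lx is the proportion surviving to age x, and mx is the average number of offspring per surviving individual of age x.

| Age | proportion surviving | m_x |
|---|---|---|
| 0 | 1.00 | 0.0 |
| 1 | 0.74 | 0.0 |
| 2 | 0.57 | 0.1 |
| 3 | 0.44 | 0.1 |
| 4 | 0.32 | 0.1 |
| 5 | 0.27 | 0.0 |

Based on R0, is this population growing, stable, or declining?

R0 = Σ lx·mx = 0 + 0 + 0.057 + 0.044 + 0.032 + 0 = 0.133
R0 < 1, so the population is declining.

declining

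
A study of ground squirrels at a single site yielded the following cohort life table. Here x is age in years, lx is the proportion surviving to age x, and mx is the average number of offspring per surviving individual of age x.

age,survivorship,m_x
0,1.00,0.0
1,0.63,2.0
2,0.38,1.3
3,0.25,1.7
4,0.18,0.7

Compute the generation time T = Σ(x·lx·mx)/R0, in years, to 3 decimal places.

1.747

lx·mx: 0, 1.26, 0.494, 0.425, 0.126 → R0 = 2.305
x·lx·mx: 0, 1.26, 0.988, 1.275, 0.504 → Σ = 4.027
T = 4.027 / 2.305 = 1.747072… → 1.747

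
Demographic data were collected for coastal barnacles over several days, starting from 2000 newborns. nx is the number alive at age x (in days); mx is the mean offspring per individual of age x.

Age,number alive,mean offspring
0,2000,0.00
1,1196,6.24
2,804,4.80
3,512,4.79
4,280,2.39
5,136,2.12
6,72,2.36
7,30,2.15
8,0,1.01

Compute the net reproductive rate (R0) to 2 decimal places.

7.48

lx = nx/n0 = nx/2000: 1, 0.598, 0.402, 0.256, 0.14, 0.068, 0.036, 0.015, 0
lx·mx by age: 0, 3.73152, 1.9296, 1.22624, 0.3346, 0.14416, 0.08496, 0.03225, 0
R0 = Σ lx·mx = 7.48333 → 7.48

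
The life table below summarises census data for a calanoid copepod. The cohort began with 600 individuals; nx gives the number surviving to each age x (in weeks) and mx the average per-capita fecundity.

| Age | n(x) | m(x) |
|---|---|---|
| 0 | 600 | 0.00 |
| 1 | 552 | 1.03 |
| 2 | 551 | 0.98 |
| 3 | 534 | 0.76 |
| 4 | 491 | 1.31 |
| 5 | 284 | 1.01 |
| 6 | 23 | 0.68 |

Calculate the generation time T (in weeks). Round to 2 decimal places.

lx = nx/n0 = nx/600: 1, 0.92, 0.91833…, 0.89, 0.81833…, 0.47333…, 0.03833…
lx·mx: 0, 0.9476, 0.899967…, 0.6764, 1.072017…, 0.478067…, 0.026067… → R0 = 4.100117…
x·lx·mx: 0, 0.9476, 1.799933…, 2.0292, 4.288067…, 2.390333…, 0.1564… → Σ = 11.611533…
T = 11.611533… / 4.100117… = 2.832001… → 2.83

2.83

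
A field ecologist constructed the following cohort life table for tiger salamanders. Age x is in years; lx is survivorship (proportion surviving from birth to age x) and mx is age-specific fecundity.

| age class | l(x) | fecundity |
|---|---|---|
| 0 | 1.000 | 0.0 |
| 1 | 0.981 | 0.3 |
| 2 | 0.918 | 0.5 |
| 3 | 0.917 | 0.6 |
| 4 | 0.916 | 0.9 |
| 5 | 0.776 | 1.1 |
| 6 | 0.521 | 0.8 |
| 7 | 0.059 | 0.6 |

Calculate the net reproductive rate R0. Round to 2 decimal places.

3.43

lx·mx by age: 0, 0.2943, 0.459, 0.5502, 0.8244, 0.8536, 0.4168, 0.0354
R0 = Σ lx·mx = 3.4337 → 3.43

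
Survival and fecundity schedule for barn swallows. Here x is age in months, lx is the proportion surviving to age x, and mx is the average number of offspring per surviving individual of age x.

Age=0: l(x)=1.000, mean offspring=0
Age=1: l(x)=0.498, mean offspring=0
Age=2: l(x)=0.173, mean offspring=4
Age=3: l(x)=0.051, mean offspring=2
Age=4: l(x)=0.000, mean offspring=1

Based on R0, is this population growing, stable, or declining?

declining

R0 = Σ lx·mx = 0 + 0 + 0.692 + 0.102 + 0 = 0.794
R0 < 1, so the population is declining.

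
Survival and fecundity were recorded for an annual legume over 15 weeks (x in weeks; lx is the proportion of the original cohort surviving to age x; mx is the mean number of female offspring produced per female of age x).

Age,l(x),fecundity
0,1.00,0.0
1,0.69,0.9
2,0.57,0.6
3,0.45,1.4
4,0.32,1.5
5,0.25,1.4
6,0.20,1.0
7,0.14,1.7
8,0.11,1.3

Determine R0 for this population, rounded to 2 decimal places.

lx·mx by age: 0, 0.621, 0.342, 0.63, 0.48, 0.35, 0.2, 0.238, 0.143
R0 = Σ lx·mx = 3.004 → 3.00

3.00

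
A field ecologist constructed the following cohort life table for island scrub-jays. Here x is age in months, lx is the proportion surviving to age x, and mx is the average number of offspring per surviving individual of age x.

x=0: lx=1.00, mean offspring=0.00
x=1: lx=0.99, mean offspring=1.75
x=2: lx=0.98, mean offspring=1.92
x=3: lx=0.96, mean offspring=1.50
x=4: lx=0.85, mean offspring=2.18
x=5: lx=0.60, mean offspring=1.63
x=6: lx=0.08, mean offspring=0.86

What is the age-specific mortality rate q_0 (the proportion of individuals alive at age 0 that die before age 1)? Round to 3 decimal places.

q_0 = (l_0 − l_1) / l_0 = (1 − 0.99) / 1
     = 0.01 / 1 = 0.01 → 0.010

0.010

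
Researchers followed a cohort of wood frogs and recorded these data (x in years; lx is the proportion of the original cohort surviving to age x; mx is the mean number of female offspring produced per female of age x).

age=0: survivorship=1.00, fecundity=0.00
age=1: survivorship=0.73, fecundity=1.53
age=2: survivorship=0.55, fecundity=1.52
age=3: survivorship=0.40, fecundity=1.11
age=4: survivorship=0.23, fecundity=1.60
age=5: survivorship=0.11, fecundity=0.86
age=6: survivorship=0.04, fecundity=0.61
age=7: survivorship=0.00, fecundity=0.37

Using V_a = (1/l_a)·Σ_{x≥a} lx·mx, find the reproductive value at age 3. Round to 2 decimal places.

lx·mx for x ≥ 3: 0.444, 0.368, 0.0946, 0.0244, 0 → sum = 0.931
V_3 = 0.931 / l_3 = 0.931 / 0.4 = 2.3275 → 2.33

2.33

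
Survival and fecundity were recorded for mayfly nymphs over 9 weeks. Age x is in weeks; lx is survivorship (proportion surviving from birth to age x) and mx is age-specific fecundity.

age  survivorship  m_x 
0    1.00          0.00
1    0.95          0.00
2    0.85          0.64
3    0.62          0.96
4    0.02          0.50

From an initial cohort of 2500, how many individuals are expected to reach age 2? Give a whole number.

Expected survivors = N0 · l_2 = 2500 × 0.85 = 2125 → 2125

2125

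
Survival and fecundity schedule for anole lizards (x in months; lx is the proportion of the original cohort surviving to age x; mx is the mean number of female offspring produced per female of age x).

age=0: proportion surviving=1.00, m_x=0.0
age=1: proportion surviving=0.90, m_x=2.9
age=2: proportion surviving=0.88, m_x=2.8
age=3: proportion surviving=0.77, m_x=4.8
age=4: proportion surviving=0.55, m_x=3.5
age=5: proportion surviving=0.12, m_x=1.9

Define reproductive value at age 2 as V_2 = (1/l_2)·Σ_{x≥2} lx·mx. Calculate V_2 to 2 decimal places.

lx·mx for x ≥ 2: 2.464, 3.696, 1.925, 0.228 → sum = 8.313
V_2 = 8.313 / l_2 = 8.313 / 0.88 = 9.446591… → 9.45

9.45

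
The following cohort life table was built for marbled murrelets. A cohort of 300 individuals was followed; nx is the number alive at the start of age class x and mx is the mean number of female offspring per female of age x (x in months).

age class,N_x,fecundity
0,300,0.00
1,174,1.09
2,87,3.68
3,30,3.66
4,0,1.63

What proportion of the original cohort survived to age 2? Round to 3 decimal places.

l_2 = n_2/n_0 = 87/300 = 0.29 → 0.290

0.290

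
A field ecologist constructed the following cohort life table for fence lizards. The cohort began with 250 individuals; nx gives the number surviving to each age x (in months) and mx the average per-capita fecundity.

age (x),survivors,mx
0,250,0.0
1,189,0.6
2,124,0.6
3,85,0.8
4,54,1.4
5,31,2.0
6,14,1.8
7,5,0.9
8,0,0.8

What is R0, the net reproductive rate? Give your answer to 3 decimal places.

lx = nx/n0 = nx/250: 1, 0.756, 0.496, 0.34, 0.216, 0.124, 0.056, 0.02, 0
lx·mx by age: 0, 0.4536, 0.2976, 0.272, 0.3024, 0.248, 0.1008, 0.018, 0
R0 = Σ lx·mx = 1.6924 → 1.692

1.692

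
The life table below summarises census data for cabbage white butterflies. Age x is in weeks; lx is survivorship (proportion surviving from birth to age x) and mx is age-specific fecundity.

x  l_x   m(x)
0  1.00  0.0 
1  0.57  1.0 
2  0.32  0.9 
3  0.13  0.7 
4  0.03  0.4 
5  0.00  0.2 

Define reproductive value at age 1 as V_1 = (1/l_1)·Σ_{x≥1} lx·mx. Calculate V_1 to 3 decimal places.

1.686

lx·mx for x ≥ 1: 0.57, 0.288, 0.091, 0.012, 0 → sum = 0.961
V_1 = 0.961 / l_1 = 0.961 / 0.57 = 1.685965… → 1.686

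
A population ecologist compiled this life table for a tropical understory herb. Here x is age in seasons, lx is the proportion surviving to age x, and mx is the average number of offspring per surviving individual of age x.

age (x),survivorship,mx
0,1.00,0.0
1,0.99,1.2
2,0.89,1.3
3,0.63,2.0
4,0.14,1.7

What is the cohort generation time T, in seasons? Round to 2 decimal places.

2.14

lx·mx: 0, 1.188, 1.157, 1.26, 0.238 → R0 = 3.843
x·lx·mx: 0, 1.188, 2.314, 3.78, 0.952 → Σ = 8.234
T = 8.234 / 3.843 = 2.142597… → 2.14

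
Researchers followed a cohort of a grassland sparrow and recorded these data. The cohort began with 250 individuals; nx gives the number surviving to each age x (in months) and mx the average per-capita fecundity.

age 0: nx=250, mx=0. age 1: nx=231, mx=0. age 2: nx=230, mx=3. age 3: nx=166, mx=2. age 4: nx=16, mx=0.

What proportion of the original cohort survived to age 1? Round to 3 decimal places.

0.924

l_1 = n_1/n_0 = 231/250 = 0.924 → 0.924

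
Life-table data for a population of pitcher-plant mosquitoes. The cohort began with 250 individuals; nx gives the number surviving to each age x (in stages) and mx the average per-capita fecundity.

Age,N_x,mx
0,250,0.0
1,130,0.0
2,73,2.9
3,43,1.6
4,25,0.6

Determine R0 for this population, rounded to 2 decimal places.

1.18

lx = nx/n0 = nx/250: 1, 0.52, 0.292, 0.172, 0.1
lx·mx by age: 0, 0, 0.8468, 0.2752, 0.06
R0 = Σ lx·mx = 1.182 → 1.18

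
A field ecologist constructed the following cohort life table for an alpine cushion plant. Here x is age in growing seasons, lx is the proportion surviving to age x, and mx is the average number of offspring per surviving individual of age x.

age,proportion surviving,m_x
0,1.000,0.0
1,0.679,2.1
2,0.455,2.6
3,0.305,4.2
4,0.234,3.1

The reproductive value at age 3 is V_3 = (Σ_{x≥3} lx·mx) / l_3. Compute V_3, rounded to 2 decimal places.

6.58

lx·mx for x ≥ 3: 1.281, 0.7254 → sum = 2.0064
V_3 = 2.0064 / l_3 = 2.0064 / 0.305 = 6.578361… → 6.58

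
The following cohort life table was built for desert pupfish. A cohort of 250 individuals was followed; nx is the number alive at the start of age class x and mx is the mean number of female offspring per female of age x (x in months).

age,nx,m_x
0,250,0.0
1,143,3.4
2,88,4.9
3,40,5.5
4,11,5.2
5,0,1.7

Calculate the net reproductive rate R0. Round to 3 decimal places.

4.778

lx = nx/n0 = nx/250: 1, 0.572, 0.352, 0.16, 0.044, 0
lx·mx by age: 0, 1.9448, 1.7248, 0.88, 0.2288, 0
R0 = Σ lx·mx = 4.7784 → 4.778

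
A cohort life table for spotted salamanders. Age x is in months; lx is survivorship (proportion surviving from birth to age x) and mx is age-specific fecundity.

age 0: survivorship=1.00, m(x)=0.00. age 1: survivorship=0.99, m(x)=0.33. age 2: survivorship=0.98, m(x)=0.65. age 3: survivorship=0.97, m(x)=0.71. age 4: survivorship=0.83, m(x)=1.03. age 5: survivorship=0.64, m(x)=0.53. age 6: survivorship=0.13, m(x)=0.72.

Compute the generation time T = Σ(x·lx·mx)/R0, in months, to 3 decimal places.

lx·mx: 0, 0.3267, 0.637, 0.6887, 0.8549, 0.3392, 0.0936 → R0 = 2.9401
x·lx·mx: 0, 0.3267, 1.274, 2.0661, 3.4196, 1.696, 0.5616 → Σ = 9.344
T = 9.344 / 2.9401 = 3.178123… → 3.178

3.178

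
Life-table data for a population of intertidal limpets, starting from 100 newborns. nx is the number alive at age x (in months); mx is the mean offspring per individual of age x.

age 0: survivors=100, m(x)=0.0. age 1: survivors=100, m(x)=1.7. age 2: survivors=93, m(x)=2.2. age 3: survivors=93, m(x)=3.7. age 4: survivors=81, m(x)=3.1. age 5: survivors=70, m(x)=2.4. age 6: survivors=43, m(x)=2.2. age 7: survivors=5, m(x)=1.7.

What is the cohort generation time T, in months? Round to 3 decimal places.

3.290

lx = nx/n0 = nx/100: 1, 1, 0.93, 0.93, 0.81, 0.7, 0.43, 0.05
lx·mx: 0, 1.7, 2.046, 3.441, 2.511, 1.68, 0.946, 0.085 → R0 = 12.409
x·lx·mx: 0, 1.7, 4.092, 10.323, 10.044, 8.4, 5.676, 0.595 → Σ = 40.83
T = 40.83 / 12.409 = 3.290354… → 3.290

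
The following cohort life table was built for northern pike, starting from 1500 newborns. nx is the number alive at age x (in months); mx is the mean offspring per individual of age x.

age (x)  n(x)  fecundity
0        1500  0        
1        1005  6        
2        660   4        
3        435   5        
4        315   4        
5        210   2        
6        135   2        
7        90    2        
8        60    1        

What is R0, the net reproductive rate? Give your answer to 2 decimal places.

lx = nx/n0 = nx/1500: 1, 0.67, 0.44, 0.29, 0.21, 0.14, 0.09, 0.06, 0.04
lx·mx by age: 0, 4.02, 1.76, 1.45, 0.84, 0.28, 0.18, 0.12, 0.04
R0 = Σ lx·mx = 8.69 → 8.69

8.69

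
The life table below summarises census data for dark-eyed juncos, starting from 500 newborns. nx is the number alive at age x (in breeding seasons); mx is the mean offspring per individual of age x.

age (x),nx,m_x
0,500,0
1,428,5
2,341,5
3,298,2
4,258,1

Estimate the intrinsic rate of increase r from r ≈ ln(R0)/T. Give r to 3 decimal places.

lx = nx/n0 = nx/500: 1, 0.856, 0.682, 0.596, 0.516
R0 = Σ lx·mx = 0 + 4.28 + 3.41 + 1.192 + 0.516 = 9.398
Σ x·lx·mx = 16.74; T = 16.74/9.398 = 1.78123…
r ≈ ln(R0)/T = ln(9.398)/1.78123… = 1.25784… → 1.258

1.258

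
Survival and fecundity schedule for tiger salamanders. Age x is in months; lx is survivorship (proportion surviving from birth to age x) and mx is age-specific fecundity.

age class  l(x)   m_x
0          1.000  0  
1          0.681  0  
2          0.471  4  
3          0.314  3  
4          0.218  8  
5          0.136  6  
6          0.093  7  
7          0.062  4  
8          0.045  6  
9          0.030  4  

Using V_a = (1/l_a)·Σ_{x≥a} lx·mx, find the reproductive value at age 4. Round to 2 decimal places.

17.66

lx·mx for x ≥ 4: 1.744, 0.816, 0.651, 0.248, 0.27, 0.12 → sum = 3.849
V_4 = 3.849 / l_4 = 3.849 / 0.218 = 17.655963… → 17.66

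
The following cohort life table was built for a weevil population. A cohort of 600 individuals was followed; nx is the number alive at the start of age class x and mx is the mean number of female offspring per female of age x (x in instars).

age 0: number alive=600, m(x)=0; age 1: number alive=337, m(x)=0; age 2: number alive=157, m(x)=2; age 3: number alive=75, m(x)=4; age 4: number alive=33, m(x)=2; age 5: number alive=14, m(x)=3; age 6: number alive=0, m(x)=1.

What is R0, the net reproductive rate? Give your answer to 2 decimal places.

1.20

lx = nx/n0 = nx/600: 1, 0.56167…, 0.26167…, 0.125, 0.055, 0.02333…, 0
lx·mx by age: 0, 0, 0.523333…, 0.5, 0.11, 0.07…, 0
R0 = Σ lx·mx = 1.203333… → 1.20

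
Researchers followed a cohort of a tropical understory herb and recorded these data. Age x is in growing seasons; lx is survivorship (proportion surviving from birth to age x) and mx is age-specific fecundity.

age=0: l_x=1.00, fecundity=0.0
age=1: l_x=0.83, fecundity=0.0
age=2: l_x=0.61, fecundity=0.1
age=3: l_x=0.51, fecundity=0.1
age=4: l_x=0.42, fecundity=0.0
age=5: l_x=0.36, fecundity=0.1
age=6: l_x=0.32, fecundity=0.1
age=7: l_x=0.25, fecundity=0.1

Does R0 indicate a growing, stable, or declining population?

R0 = Σ lx·mx = 0 + 0 + 0.061 + 0.051 + 0 + 0.036 + 0.032 + 0.025 = 0.205
R0 < 1, so the population is declining.

declining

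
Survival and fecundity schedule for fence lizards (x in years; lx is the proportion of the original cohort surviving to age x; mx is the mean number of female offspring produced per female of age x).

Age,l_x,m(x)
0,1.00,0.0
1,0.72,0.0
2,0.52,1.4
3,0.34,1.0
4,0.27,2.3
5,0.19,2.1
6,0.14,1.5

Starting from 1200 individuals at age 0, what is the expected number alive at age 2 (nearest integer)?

624

Expected survivors = N0 · l_2 = 1200 × 0.52 = 624 → 624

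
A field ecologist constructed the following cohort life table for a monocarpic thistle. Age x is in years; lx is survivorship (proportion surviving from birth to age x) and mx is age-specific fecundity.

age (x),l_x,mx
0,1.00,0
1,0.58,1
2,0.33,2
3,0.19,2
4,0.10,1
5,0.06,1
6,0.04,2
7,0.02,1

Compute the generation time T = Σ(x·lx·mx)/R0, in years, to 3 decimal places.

2.319

lx·mx: 0, 0.58, 0.66, 0.38, 0.1, 0.06, 0.08, 0.02 → R0 = 1.88
x·lx·mx: 0, 0.58, 1.32, 1.14, 0.4, 0.3, 0.48, 0.14 → Σ = 4.36
T = 4.36 / 1.88 = 2.319149… → 2.319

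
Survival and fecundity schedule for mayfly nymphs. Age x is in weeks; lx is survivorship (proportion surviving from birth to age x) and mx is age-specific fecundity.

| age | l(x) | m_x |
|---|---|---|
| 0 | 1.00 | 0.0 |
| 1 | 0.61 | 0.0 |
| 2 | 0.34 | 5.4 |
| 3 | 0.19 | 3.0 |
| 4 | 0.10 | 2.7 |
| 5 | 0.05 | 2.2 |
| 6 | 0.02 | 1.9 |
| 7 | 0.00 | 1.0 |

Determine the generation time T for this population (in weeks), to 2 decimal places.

2.56

lx·mx: 0, 0, 1.836, 0.57, 0.27, 0.11, 0.038, 0 → R0 = 2.824
x·lx·mx: 0, 0, 3.672, 1.71, 1.08, 0.55, 0.228, 0 → Σ = 7.24
T = 7.24 / 2.824 = 2.563739… → 2.56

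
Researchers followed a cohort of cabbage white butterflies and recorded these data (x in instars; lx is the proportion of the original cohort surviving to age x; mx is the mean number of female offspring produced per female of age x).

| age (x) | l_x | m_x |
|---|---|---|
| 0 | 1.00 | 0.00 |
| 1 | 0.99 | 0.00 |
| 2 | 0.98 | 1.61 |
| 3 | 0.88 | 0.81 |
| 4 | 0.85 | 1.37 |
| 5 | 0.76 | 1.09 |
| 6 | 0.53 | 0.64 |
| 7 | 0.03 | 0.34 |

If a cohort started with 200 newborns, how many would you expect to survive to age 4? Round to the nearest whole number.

170

Expected survivors = N0 · l_4 = 200 × 0.85 = 170 → 170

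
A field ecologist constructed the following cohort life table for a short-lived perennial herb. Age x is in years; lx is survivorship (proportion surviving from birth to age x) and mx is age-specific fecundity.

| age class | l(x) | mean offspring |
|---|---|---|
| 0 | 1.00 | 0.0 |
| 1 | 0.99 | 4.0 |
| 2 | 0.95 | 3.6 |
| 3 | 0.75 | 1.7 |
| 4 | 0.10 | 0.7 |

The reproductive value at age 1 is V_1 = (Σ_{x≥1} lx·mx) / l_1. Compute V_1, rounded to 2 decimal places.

8.81

lx·mx for x ≥ 1: 3.96, 3.42, 1.275, 0.07 → sum = 8.725
V_1 = 8.725 / l_1 = 8.725 / 0.99 = 8.813131… → 8.81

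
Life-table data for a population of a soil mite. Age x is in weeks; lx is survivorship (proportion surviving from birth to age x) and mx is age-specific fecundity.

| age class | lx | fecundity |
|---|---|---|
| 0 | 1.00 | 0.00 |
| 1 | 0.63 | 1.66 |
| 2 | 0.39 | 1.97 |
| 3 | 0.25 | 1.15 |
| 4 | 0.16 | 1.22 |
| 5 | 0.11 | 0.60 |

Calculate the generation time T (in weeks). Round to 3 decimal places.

1.928

lx·mx: 0, 1.0458, 0.7683, 0.2875, 0.1952, 0.066 → R0 = 2.3628
x·lx·mx: 0, 1.0458, 1.5366, 0.8625, 0.7808, 0.33 → Σ = 4.5557
T = 4.5557 / 2.3628 = 1.928094… → 1.928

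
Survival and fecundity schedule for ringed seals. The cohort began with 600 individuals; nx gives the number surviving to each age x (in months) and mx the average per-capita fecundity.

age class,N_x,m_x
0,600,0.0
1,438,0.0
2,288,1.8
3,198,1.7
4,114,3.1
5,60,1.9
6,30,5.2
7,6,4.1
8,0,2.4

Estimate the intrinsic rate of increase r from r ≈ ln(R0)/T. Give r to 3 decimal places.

lx = nx/n0 = nx/600: 1, 0.73, 0.48, 0.33, 0.19, 0.1, 0.05, 0.01, 0
R0 = Σ lx·mx = 0 + 0 + 0.864 + 0.561 + 0.589 + 0.19 + 0.26 + 0.041 + 0 = 2.505
Σ x·lx·mx = 8.564; T = 8.564/2.505 = 3.41876…
r ≈ ln(R0)/T = ln(2.505)/3.41876… = 0.2686… → 0.269

0.269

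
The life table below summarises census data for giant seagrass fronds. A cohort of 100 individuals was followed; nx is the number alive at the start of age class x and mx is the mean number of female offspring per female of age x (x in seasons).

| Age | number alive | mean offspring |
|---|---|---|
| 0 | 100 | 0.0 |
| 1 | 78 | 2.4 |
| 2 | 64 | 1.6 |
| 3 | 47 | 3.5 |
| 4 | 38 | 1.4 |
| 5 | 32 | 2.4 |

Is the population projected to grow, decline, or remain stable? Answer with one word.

lx = nx/n0 = nx/100: 1, 0.78, 0.64, 0.47, 0.38, 0.32
R0 = Σ lx·mx = 0 + 1.872 + 1.024 + 1.645 + 0.532 + 0.768 = 5.841
R0 > 1, so the population is growing.

growing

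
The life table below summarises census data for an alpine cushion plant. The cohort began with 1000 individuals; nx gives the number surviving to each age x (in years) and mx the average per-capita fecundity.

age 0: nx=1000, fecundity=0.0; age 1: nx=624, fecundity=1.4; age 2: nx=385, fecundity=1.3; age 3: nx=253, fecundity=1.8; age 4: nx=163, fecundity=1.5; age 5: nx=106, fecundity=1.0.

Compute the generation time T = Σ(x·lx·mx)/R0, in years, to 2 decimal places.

2.18

lx = nx/n0 = nx/1000: 1, 0.624, 0.385, 0.253, 0.163, 0.106
lx·mx: 0, 0.8736, 0.5005, 0.4554, 0.2445, 0.106 → R0 = 2.18
x·lx·mx: 0, 0.8736, 1.001, 1.3662, 0.978, 0.53 → Σ = 4.7488
T = 4.7488 / 2.18 = 2.178349… → 2.18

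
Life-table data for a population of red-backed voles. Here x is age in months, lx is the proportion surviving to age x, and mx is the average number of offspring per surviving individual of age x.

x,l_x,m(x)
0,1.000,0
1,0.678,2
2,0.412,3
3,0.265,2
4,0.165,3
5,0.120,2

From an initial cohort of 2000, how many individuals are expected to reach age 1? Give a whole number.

Expected survivors = N0 · l_1 = 2000 × 0.678 = 1356 → 1356

1356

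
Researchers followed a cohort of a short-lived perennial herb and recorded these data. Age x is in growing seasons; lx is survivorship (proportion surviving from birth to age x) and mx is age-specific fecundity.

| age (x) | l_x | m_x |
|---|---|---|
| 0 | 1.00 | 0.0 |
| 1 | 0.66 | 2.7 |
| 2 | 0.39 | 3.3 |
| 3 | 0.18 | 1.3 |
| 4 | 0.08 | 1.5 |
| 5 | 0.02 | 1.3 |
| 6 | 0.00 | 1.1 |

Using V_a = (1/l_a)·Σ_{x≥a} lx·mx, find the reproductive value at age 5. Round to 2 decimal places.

1.30

lx·mx for x ≥ 5: 0.026, 0 → sum = 0.026
V_5 = 0.026 / l_5 = 0.026 / 0.02 = 1.3 → 1.30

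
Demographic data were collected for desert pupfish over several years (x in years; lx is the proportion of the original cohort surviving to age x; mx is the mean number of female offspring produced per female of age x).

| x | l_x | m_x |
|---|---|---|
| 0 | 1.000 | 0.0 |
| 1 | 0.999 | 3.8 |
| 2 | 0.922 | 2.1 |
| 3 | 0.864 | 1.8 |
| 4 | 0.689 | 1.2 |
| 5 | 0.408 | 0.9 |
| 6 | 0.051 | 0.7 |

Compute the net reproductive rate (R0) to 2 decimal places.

lx·mx by age: 0, 3.7962, 1.9362, 1.5552, 0.8268, 0.3672, 0.0357
R0 = Σ lx·mx = 8.5173 → 8.52

8.52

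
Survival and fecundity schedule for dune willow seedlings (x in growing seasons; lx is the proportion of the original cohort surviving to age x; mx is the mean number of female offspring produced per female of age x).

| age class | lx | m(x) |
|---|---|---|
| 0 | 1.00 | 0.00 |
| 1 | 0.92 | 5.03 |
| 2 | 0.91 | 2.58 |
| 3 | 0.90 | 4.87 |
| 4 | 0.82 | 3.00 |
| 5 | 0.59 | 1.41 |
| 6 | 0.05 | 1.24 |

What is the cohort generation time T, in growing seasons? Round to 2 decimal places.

lx·mx: 0, 4.6276, 2.3478, 4.383, 2.46, 0.8319, 0.062 → R0 = 14.7123
x·lx·mx: 0, 4.6276, 4.6956, 13.149, 9.84, 4.1595, 0.372 → Σ = 36.8437
T = 36.8437 / 14.7123 = 2.504279… → 2.50

2.50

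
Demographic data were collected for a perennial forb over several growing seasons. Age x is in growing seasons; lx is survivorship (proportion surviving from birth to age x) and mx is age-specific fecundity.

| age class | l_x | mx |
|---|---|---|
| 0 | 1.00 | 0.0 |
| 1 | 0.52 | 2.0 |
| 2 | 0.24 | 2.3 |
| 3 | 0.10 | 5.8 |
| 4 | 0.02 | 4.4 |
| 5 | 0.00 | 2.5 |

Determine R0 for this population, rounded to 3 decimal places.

lx·mx by age: 0, 1.04, 0.552, 0.58, 0.088, 0
R0 = Σ lx·mx = 2.26 → 2.260

2.260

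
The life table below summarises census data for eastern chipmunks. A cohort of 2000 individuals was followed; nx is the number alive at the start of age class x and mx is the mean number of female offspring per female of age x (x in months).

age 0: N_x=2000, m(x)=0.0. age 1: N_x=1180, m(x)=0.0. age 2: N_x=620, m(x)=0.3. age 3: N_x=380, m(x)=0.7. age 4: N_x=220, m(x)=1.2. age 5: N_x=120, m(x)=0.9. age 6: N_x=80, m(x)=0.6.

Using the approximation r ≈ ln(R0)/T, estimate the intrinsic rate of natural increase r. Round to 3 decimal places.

-0.237

lx = nx/n0 = nx/2000: 1, 0.59, 0.31, 0.19, 0.11, 0.06, 0.04
R0 = Σ lx·mx = 0 + 0 + 0.093 + 0.133 + 0.132 + 0.054 + 0.024 = 0.436
Σ x·lx·mx = 1.527; T = 1.527/0.436 = 3.50229…
r ≈ ln(R0)/T = ln(0.436)/3.50229… = -0.23702… → -0.237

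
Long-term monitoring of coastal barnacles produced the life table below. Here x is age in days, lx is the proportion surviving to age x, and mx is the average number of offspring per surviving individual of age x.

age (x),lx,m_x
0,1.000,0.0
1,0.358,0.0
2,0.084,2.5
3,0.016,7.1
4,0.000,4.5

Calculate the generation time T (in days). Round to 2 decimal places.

2.35

lx·mx: 0, 0, 0.21, 0.1136, 0 → R0 = 0.3236
x·lx·mx: 0, 0, 0.42, 0.3408, 0 → Σ = 0.7608
T = 0.7608 / 0.3236 = 2.351051… → 2.35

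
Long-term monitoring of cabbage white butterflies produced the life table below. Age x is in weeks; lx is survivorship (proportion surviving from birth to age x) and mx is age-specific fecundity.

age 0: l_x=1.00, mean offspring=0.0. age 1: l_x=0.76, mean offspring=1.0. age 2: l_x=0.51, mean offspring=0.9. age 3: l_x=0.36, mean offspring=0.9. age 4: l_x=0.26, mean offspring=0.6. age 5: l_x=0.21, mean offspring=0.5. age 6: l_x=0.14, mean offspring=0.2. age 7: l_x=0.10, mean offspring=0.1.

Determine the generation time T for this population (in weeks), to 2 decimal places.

2.19

lx·mx: 0, 0.76, 0.459, 0.324, 0.156, 0.105, 0.028, 0.01 → R0 = 1.842
x·lx·mx: 0, 0.76, 0.918, 0.972, 0.624, 0.525, 0.168, 0.07 → Σ = 4.037
T = 4.037 / 1.842 = 2.19164… → 2.19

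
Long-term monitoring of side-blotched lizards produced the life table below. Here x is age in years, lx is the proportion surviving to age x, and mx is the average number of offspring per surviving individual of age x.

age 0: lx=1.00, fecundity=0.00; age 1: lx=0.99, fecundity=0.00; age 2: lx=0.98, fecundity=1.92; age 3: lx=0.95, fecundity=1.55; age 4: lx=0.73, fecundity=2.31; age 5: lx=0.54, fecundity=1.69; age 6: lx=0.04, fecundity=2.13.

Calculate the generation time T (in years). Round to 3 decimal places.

3.312

lx·mx: 0, 0, 1.8816, 1.4725, 1.6863, 0.9126, 0.0852 → R0 = 6.0382
x·lx·mx: 0, 0, 3.7632, 4.4175, 6.7452, 4.563, 0.5112 → Σ = 20.0001
T = 20.0001 / 6.0382 = 3.312262… → 3.312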